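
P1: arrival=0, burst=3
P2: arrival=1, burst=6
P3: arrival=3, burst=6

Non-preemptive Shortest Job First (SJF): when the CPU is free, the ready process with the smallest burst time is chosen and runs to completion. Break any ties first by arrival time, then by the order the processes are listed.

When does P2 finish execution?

Timeline: | P1 0-3 | P2 3-9 | P3 9-15 |
Completion: P1=3  P2=9  P3=15

9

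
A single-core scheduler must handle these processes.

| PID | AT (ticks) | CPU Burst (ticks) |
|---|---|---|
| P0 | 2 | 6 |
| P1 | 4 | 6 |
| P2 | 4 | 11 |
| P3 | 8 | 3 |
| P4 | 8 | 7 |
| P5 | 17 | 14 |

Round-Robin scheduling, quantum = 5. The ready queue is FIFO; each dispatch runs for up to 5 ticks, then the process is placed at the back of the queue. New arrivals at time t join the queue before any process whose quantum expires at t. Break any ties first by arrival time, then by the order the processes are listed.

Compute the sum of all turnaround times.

Timeline: | idle 0-2 | P0 2-7 | P1 7-12 | P2 12-17 | P0 17-18 | P3 18-21 | P4 21-26 | P1 26-27 | P5 27-32 | P2 32-37 | P4 37-39 | P5 39-44 | P2 44-45 | P5 45-49 |
Completion: P0=18  P1=27  P2=45  P3=21  P4=39  P5=49
Turnaround = completion − arrival: P0=16, P1=23, P2=41, P3=13, P4=31, P5=32
Total turnaround = 16 + 23 + 41 + 13 + 31 + 32 = 156

156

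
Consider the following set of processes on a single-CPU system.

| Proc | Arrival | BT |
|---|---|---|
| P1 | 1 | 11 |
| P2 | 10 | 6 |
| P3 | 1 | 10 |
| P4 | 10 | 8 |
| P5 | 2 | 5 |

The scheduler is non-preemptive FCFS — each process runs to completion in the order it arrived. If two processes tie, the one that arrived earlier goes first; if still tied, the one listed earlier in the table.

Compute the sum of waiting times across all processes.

71

Gantt: | idle 0-1 | P1 1-12 | P3 12-22 | P5 22-27 | P2 27-33 | P4 33-41 |
Completion: P1=12  P2=33  P3=22  P4=41  P5=27
Waiting = turnaround − burst: P1=0, P2=17, P3=11, P4=23, P5=20
Total waiting = 0 + 17 + 11 + 23 + 20 = 71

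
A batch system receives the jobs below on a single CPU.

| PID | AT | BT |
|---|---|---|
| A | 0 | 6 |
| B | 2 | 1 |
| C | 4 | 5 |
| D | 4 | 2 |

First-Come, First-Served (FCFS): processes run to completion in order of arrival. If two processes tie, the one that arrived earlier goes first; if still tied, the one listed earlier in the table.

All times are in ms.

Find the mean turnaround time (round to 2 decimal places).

Schedule: | A 0-6 | B 6-7 | C 7-12 | D 12-14 |
Completion: A=6  B=7  C=12  D=14
Turnaround times: A=6, B=5, C=8, D=10
Average turnaround = (6+5+8+10) / 4 = 29/4 = 7.25

7.25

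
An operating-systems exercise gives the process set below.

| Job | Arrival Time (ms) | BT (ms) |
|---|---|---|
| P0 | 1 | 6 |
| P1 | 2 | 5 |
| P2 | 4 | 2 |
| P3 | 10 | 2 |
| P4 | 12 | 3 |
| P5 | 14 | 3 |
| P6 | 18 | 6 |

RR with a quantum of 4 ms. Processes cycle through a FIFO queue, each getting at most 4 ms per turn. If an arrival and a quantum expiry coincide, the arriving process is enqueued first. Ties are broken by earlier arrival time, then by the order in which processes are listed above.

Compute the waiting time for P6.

4

Schedule: | idle 0-1 | P0 1-5 | P1 5-9 | P2 9-11 | P0 11-13 | P1 13-14 | P3 14-16 | P4 16-19 | P5 19-22 | P6 22-28 |
Completion: P0=13  P1=14  P2=11  P3=16  P4=19  P5=22  P6=28
Waiting(P6) = turnaround − burst = 10 − 6 = 4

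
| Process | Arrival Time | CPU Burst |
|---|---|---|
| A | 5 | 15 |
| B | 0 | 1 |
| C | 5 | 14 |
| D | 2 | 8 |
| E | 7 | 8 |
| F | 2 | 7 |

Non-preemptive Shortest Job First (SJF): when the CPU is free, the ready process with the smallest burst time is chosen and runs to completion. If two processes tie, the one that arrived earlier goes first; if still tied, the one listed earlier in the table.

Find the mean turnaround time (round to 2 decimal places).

20.67

Gantt: | B 0-1 | idle 1-2 | F 2-9 | D 9-17 | E 17-25 | C 25-39 | A 39-54 |
Completion: A=54  B=1  C=39  D=17  E=25  F=9
Turnaround times: A=49, B=1, C=34, D=15, E=18, F=7
Average turnaround = (49+1+34+15+18+7) / 6 = 124/6 = 20.67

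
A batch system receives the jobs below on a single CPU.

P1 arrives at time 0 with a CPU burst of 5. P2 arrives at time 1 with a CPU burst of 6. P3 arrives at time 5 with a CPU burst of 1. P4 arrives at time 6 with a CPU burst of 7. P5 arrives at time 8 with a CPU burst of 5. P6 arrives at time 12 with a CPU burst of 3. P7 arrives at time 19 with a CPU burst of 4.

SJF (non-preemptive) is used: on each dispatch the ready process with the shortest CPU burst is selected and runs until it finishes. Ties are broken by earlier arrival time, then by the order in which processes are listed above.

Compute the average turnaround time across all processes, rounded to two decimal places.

Schedule: | P1 0-5 | P3 5-6 | P2 6-12 | P6 12-15 | P5 15-20 | P7 20-24 | P4 24-31 |
Completion: P1=5  P2=12  P3=6  P4=31  P5=20  P6=15  P7=24
Turnaround (C−A): P1=5  P2=11  P3=1  P4=25  P5=12  P6=3  P7=5
Turnaround times: P1=5, P2=11, P3=1, P4=25, P5=12, P6=3, P7=5
Average turnaround = (5+11+1+25+12+3+5) / 7 = 62/7 = 8.86

8.86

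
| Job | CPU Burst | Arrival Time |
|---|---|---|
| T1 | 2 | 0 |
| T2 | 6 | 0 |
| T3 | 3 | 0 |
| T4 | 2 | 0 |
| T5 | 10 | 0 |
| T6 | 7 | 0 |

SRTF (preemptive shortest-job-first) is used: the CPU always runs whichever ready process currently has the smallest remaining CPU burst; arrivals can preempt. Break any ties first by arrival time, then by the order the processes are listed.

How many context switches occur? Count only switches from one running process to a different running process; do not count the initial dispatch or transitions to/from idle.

Timeline: | T1 0-2 | T4 2-4 | T3 4-7 | T2 7-13 | T6 13-20 | T5 20-30 |
Completion: T1=2  T2=13  T3=7  T4=4  T5=30  T6=20
Turnaround (C−A): T1=2  T2=13  T3=7  T4=4  T5=30  T6=20

5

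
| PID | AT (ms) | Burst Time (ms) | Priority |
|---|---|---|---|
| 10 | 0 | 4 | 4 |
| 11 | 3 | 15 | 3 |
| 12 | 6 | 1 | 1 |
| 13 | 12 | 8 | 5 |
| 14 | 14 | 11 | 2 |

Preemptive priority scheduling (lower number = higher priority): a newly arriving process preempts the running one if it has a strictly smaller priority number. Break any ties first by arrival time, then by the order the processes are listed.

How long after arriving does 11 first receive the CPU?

Gantt: | 10 0-3 | 11 3-6 | 12 6-7 | 11 7-14 | 14 14-25 | 11 25-30 | 10 30-31 | 13 31-39 |
Completion: 10=31  11=30  12=7  13=39  14=25
Response(11) = first start − arrival = 3 − 3 = 0

0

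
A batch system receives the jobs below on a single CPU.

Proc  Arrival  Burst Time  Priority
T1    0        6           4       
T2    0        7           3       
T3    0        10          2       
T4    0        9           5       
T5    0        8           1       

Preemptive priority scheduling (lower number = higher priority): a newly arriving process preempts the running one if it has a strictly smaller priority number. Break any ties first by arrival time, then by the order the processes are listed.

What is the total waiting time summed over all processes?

82

Timeline: | T5 0-8 | T3 8-18 | T2 18-25 | T1 25-31 | T4 31-40 |
Completion: T1=31  T2=25  T3=18  T4=40  T5=8
Turnaround (C−A): T1=31  T2=25  T3=18  T4=40  T5=8
Waiting = turnaround − burst: T1=25, T2=18, T3=8, T4=31, T5=0
Total waiting = 25 + 18 + 8 + 31 + 0 = 82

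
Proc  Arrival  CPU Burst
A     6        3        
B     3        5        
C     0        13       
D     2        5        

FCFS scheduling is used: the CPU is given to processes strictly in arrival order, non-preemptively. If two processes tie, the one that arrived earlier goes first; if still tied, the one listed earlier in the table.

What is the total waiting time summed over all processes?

Schedule: | C 0-13 | D 13-18 | B 18-23 | A 23-26 |
Completion: A=26  B=23  C=13  D=18
Turnaround (C−A): A=20  B=20  C=13  D=16
Waiting = turnaround − burst: A=17, B=15, C=0, D=11
Total waiting = 17 + 15 + 0 + 11 = 43

43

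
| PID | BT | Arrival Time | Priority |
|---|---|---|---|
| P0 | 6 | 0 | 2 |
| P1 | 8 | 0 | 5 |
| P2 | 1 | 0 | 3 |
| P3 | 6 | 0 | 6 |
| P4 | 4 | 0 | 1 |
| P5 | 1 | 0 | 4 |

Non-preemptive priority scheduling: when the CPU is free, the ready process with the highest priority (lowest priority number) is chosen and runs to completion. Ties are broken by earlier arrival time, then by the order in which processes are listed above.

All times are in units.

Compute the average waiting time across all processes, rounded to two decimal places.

9.50

Gantt: | P4 0-4 | P0 4-10 | P2 10-11 | P5 11-12 | P1 12-20 | P3 20-26 |
Completion: P0=10  P1=20  P2=11  P3=26  P4=4  P5=12
Turnaround (C−A): P0=10  P1=20  P2=11  P3=26  P4=4  P5=12
Waiting times: P0=4, P1=12, P2=10, P3=20, P4=0, P5=11
Average waiting = (4+12+10+20+0+11) / 6 = 57/6 = 9.50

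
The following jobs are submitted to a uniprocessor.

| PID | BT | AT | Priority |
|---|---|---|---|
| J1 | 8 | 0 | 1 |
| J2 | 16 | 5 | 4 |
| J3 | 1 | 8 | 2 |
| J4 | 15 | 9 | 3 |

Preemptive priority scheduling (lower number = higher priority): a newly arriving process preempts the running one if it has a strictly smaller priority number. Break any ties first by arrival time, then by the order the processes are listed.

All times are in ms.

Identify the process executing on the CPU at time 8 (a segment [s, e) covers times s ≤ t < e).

Gantt: | J1 0-8 | J3 8-9 | J4 9-24 | J2 24-40 |
Completion: J1=8  J2=40  J3=9  J4=24
Turnaround (C−A): J1=8  J2=35  J3=1  J4=15

J3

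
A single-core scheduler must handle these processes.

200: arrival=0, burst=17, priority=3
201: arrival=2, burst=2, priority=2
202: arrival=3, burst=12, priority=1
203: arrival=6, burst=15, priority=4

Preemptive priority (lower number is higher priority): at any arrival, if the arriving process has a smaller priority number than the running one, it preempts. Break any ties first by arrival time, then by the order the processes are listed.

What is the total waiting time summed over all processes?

51

Timeline: | 200 0-2 | 201 2-3 | 202 3-15 | 201 15-16 | 200 16-31 | 203 31-46 |
Completion: 200=31  201=16  202=15  203=46
Waiting = turnaround − burst: 200=14, 201=12, 202=0, 203=25
Total waiting = 14 + 12 + 0 + 25 = 51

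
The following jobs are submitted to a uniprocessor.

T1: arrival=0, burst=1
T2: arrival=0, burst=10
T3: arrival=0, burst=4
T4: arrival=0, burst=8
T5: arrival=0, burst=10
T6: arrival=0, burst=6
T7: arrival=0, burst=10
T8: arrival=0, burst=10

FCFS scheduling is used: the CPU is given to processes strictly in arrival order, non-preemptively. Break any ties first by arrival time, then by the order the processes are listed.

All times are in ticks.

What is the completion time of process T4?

23

Gantt: | T1 0-1 | T2 1-11 | T3 11-15 | T4 15-23 | T5 23-33 | T6 33-39 | T7 39-49 | T8 49-59 |
Completion: T1=1  T2=11  T3=15  T4=23  T5=33  T6=39  T7=49  T8=59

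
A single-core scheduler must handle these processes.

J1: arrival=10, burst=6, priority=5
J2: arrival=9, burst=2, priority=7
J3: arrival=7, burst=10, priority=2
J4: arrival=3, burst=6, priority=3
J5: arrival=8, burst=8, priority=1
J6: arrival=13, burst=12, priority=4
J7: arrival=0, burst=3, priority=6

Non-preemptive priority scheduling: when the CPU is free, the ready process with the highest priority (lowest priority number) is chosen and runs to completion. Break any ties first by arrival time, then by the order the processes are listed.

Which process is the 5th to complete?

Timeline: | J7 0-3 | J4 3-9 | J5 9-17 | J3 17-27 | J6 27-39 | J1 39-45 | J2 45-47 |
Completion: J1=45  J2=47  J3=27  J4=9  J5=17  J6=39  J7=3
Finish order: J7 → J4 → J5 → J3 → J6 → J1 → J2

J6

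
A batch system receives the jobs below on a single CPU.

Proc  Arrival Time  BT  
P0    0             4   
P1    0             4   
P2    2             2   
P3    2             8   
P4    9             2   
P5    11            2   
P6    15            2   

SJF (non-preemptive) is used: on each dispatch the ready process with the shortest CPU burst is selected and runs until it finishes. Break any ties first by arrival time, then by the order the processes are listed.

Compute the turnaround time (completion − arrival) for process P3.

Gantt: | P0 0-4 | P2 4-6 | P1 6-10 | P4 10-12 | P5 12-14 | P3 14-22 | P6 22-24 |
Completion: P0=4  P1=10  P2=6  P3=22  P4=12  P5=14  P6=24
Turnaround (C−A): P0=4  P1=10  P2=4  P3=20  P4=3  P5=3  P6=9
Turnaround(P3) = completion − arrival = 22 − 2 = 20

20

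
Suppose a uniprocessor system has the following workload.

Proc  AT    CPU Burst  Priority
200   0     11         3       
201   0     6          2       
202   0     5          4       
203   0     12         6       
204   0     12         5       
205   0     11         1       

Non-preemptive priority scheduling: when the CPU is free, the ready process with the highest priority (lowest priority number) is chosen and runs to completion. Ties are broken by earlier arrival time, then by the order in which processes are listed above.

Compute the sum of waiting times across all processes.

Schedule: | 205 0-11 | 201 11-17 | 200 17-28 | 202 28-33 | 204 33-45 | 203 45-57 |
Completion: 200=28  201=17  202=33  203=57  204=45  205=11
Turnaround (C−A): 200=28  201=17  202=33  203=57  204=45  205=11
Waiting = turnaround − burst: 200=17, 201=11, 202=28, 203=45, 204=33, 205=0
Total waiting = 17 + 11 + 28 + 45 + 33 + 0 = 134

134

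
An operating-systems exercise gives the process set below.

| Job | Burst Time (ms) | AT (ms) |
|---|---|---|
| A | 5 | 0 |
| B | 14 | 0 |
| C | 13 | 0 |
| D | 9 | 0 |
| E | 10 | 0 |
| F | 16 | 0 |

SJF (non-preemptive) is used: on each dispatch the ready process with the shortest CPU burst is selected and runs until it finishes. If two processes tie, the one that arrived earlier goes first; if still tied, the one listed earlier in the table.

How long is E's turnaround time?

24

Schedule: | A 0-5 | D 5-14 | E 14-24 | C 24-37 | B 37-51 | F 51-67 |
Completion: A=5  B=51  C=37  D=14  E=24  F=67
Turnaround (C−A): A=5  B=51  C=37  D=14  E=24  F=67
Turnaround(E) = completion − arrival = 24 − 0 = 24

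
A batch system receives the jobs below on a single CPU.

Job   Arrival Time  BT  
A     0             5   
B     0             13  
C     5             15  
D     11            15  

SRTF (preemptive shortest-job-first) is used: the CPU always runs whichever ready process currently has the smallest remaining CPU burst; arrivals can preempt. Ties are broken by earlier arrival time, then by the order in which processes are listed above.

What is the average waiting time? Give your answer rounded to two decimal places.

Timeline: | A 0-5 | B 5-18 | C 18-33 | D 33-48 |
Completion: A=5  B=18  C=33  D=48
Turnaround (C−A): A=5  B=18  C=28  D=37
Waiting times: A=0, B=5, C=13, D=22
Average waiting = (0+5+13+22) / 4 = 40/4 = 10.00

10.00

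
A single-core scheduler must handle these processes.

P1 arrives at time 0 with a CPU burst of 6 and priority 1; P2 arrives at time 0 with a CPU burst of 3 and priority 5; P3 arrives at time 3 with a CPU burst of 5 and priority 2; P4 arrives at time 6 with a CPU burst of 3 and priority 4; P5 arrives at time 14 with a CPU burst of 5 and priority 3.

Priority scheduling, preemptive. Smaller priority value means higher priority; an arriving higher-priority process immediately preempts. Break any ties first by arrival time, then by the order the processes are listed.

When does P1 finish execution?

6

Timeline: | P1 0-6 | P3 6-11 | P4 11-14 | P5 14-19 | P2 19-22 |
Completion: P1=6  P2=22  P3=11  P4=14  P5=19
Turnaround (C−A): P1=6  P2=22  P3=8  P4=8  P5=5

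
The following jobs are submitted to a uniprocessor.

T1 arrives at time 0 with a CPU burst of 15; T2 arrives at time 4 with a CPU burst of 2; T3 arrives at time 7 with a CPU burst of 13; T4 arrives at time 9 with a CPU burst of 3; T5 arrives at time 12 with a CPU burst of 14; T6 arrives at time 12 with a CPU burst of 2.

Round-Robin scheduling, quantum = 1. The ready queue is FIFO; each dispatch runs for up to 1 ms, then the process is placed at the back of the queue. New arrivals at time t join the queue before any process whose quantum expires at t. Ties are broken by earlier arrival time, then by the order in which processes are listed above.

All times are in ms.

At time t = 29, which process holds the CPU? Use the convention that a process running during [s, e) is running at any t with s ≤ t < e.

T5

Schedule: | T1 0-4 | T2 4-5 | T1 5-6 | T2 6-7 | T1 7-8 | T3 8-9 | T1 9-10 | T4 10-11 | T3 11-12 | T1 12-13 | T4 13-14 | T5 14-15 | T6 15-16 | T3 16-17 | T1 17-18 | T4 18-19 | T5 19-20 | T6 20-21 | T3 21-22 | T1 22-23 | T5 23-24 | T3 24-25 | T1 25-26 | T5 26-27 | T3 27-28 | T1 28-29 | T5 29-30 | T3 30-31 | T1 31-32 | T5 32-33 | T3 33-34 | T1 34-35 | T5 35-36 | T3 36-37 | T1 37-38 | T5 38-39 | T3 39-40 | T5 40-41 | T3 41-42 | T5 42-43 | T3 43-44 | T5 44-45 | T3 45-46 | T5 46-49 |
Completion: T1=38  T2=7  T3=46  T4=19  T5=49  T6=21
Turnaround (C−A): T1=38  T2=3  T3=39  T4=10  T5=37  T6=9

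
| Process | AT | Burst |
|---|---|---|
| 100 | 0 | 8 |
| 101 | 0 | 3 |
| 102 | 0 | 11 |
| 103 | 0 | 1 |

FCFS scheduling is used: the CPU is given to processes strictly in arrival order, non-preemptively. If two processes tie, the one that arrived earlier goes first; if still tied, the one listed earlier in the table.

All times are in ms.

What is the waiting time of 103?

Gantt: | 100 0-8 | 101 8-11 | 102 11-22 | 103 22-23 |
Completion: 100=8  101=11  102=22  103=23
Turnaround (C−A): 100=8  101=11  102=22  103=23
Waiting(103) = turnaround − burst = 23 − 1 = 22

22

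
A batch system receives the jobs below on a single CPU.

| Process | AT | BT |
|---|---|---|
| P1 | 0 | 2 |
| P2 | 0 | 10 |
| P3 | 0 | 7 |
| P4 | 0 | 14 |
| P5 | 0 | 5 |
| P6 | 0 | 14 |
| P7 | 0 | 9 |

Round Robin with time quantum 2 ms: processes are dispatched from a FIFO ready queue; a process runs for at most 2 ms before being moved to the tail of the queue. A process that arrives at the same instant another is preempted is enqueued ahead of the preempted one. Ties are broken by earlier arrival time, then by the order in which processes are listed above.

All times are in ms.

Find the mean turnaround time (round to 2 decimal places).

42.29

Timeline: | P1 0-2 | P2 2-4 | P3 4-6 | P4 6-8 | P5 8-10 | P6 10-12 | P7 12-14 | P2 14-16 | P3 16-18 | P4 18-20 | P5 20-22 | P6 22-24 | P7 24-26 | P2 26-28 | P3 28-30 | P4 30-32 | P5 32-33 | P6 33-35 | P7 35-37 | P2 37-39 | P3 39-40 | P4 40-42 | P6 42-44 | P7 44-46 | P2 46-48 | P4 48-50 | P6 50-52 | P7 52-53 | P4 53-55 | P6 55-57 | P4 57-59 | P6 59-61 |
Completion: P1=2  P2=48  P3=40  P4=59  P5=33  P6=61  P7=53
Turnaround (C−A): P1=2  P2=48  P3=40  P4=59  P5=33  P6=61  P7=53
Turnaround times: P1=2, P2=48, P3=40, P4=59, P5=33, P6=61, P7=53
Average turnaround = (2+48+40+59+33+61+53) / 7 = 296/7 = 42.29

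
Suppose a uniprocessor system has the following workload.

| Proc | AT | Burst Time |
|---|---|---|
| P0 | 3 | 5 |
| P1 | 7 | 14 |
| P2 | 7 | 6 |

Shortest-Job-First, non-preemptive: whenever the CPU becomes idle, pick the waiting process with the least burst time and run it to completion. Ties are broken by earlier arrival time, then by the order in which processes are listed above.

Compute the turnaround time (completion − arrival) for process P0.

5

Timeline: | idle 0-3 | P0 3-8 | P2 8-14 | P1 14-28 |
Completion: P0=8  P1=28  P2=14
Turnaround(P0) = completion − arrival = 8 − 3 = 5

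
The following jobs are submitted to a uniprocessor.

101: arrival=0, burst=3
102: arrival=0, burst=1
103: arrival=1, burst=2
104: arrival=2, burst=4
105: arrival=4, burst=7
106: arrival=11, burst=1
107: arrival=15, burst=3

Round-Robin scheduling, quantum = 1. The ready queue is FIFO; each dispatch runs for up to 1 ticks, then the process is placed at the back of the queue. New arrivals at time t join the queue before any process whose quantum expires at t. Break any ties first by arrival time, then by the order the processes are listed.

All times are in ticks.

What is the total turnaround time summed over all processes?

51

Schedule: | 101 0-1 | 102 1-2 | 103 2-3 | 101 3-4 | 104 4-5 | 103 5-6 | 105 6-7 | 101 7-8 | 104 8-9 | 105 9-10 | 104 10-11 | 105 11-12 | 106 12-13 | 104 13-14 | 105 14-15 | 107 15-16 | 105 16-17 | 107 17-18 | 105 18-19 | 107 19-20 | 105 20-21 |
Completion: 101=8  102=2  103=6  104=14  105=21  106=13  107=20
Turnaround (C−A): 101=8  102=2  103=5  104=12  105=17  106=2  107=5
Turnaround = completion − arrival: 101=8, 102=2, 103=5, 104=12, 105=17, 106=2, 107=5
Total turnaround = 8 + 2 + 5 + 12 + 17 + 2 + 5 = 51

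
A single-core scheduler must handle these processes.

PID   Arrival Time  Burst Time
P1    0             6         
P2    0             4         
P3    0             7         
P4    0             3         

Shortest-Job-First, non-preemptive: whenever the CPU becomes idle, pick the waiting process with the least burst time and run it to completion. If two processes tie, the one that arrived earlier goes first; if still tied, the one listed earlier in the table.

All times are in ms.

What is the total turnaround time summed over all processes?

Timeline: | P4 0-3 | P2 3-7 | P1 7-13 | P3 13-20 |
Completion: P1=13  P2=7  P3=20  P4=3
Turnaround (C−A): P1=13  P2=7  P3=20  P4=3
Turnaround = completion − arrival: P1=13, P2=7, P3=20, P4=3
Total turnaround = 13 + 7 + 20 + 3 = 43

43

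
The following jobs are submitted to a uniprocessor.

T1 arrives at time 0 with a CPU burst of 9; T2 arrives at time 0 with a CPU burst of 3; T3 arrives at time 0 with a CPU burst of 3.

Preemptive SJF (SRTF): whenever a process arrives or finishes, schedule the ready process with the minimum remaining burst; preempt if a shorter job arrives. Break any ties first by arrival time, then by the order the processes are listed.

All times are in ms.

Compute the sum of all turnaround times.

Schedule: | T2 0-3 | T3 3-6 | T1 6-15 |
Completion: T1=15  T2=3  T3=6
Turnaround (C−A): T1=15  T2=3  T3=6
Turnaround = completion − arrival: T1=15, T2=3, T3=6
Total turnaround = 15 + 3 + 6 = 24

24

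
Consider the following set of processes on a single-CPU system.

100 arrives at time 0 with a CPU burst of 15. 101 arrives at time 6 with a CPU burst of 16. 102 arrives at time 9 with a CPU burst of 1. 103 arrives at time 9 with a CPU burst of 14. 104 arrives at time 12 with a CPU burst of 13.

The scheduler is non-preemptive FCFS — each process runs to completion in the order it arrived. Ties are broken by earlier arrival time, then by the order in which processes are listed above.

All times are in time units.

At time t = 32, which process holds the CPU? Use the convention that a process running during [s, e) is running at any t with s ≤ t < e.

Gantt: | 100 0-15 | 101 15-31 | 102 31-32 | 103 32-46 | 104 46-59 |
Completion: 100=15  101=31  102=32  103=46  104=59

103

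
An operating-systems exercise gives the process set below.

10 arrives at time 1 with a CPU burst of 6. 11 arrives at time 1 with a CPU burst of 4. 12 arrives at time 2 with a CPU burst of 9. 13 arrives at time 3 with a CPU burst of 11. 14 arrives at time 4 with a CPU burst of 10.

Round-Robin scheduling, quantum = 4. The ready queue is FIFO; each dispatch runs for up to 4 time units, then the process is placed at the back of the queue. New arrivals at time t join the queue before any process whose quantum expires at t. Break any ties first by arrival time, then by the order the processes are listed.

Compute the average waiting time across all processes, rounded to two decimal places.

Gantt: | idle 0-1 | 10 1-5 | 11 5-9 | 12 9-13 | 13 13-17 | 14 17-21 | 10 21-23 | 12 23-27 | 13 27-31 | 14 31-35 | 12 35-36 | 13 36-39 | 14 39-41 |
Completion: 10=23  11=9  12=36  13=39  14=41
Turnaround (C−A): 10=22  11=8  12=34  13=36  14=37
Waiting times: 10=16, 11=4, 12=25, 13=25, 14=27
Average waiting = (16+4+25+25+27) / 5 = 97/5 = 19.40

19.40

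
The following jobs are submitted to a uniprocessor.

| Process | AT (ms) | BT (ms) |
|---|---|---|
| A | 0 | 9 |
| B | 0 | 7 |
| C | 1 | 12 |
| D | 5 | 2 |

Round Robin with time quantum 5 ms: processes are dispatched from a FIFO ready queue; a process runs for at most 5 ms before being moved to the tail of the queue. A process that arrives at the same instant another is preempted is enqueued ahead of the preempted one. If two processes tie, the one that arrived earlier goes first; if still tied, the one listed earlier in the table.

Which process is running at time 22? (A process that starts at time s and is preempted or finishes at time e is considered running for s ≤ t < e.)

Timeline: | A 0-5 | B 5-10 | C 10-15 | D 15-17 | A 17-21 | B 21-23 | C 23-30 |
Completion: A=21  B=23  C=30  D=17
Turnaround (C−A): A=21  B=23  C=29  D=12

B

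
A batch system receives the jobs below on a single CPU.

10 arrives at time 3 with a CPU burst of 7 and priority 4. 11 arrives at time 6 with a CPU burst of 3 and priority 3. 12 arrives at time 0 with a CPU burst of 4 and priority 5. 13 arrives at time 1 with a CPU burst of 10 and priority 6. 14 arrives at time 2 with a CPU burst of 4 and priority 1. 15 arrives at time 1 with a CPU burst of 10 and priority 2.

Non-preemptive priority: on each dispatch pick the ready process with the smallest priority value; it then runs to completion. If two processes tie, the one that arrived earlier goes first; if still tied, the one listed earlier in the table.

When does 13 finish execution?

38

Timeline: | 12 0-4 | 14 4-8 | 15 8-18 | 11 18-21 | 10 21-28 | 13 28-38 |
Completion: 10=28  11=21  12=4  13=38  14=8  15=18
Turnaround (C−A): 10=25  11=15  12=4  13=37  14=6  15=17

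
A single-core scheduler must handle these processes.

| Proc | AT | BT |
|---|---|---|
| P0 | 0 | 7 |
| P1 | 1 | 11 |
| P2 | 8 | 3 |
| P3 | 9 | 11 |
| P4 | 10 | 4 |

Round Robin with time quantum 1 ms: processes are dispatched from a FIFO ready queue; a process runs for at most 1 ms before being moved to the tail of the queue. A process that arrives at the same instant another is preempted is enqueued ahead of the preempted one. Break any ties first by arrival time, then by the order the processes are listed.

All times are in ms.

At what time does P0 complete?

Timeline: | P0 0-1 | P1 1-2 | P0 2-3 | P1 3-4 | P0 4-5 | P1 5-6 | P0 6-7 | P1 7-8 | P0 8-9 | P2 9-10 | P1 10-11 | P3 11-12 | P0 12-13 | P4 13-14 | P2 14-15 | P1 15-16 | P3 16-17 | P0 17-18 | P4 18-19 | P2 19-20 | P1 20-21 | P3 21-22 | P4 22-23 | P1 23-24 | P3 24-25 | P4 25-26 | P1 26-27 | P3 27-28 | P1 28-29 | P3 29-30 | P1 30-31 | P3 31-36 |
Completion: P0=18  P1=31  P2=20  P3=36  P4=26

18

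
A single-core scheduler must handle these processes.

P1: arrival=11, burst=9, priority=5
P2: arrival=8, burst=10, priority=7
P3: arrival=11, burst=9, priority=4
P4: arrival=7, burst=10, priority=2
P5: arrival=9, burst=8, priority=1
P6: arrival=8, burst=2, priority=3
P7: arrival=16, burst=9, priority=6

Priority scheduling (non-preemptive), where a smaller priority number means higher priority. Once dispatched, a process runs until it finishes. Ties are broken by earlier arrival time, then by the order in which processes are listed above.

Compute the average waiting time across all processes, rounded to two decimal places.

20.14

Gantt: | idle 0-7 | P4 7-17 | P5 17-25 | P6 25-27 | P3 27-36 | P1 36-45 | P7 45-54 | P2 54-64 |
Completion: P1=45  P2=64  P3=36  P4=17  P5=25  P6=27  P7=54
Waiting times: P1=25, P2=46, P3=16, P4=0, P5=8, P6=17, P7=29
Average waiting = (25+46+16+0+8+17+29) / 7 = 141/7 = 20.14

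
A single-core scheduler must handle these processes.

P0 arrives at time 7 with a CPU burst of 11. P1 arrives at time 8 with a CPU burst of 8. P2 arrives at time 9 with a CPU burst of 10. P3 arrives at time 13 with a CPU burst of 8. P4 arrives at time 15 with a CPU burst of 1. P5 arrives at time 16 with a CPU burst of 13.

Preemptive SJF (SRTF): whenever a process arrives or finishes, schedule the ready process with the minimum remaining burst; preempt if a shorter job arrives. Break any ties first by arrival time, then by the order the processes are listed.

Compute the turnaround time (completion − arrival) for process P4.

Schedule: | idle 0-7 | P0 7-8 | P1 8-16 | P4 16-17 | P3 17-25 | P0 25-35 | P2 35-45 | P5 45-58 |
Completion: P0=35  P1=16  P2=45  P3=25  P4=17  P5=58
Turnaround (C−A): P0=28  P1=8  P2=36  P3=12  P4=2  P5=42
Turnaround(P4) = completion − arrival = 17 − 15 = 2

2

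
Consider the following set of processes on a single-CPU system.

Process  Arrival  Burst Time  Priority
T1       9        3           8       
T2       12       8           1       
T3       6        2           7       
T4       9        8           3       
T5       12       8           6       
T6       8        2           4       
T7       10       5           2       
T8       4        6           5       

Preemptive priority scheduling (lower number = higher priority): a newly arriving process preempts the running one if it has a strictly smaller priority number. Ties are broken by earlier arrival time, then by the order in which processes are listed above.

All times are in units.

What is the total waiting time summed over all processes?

155

Timeline: | idle 0-4 | T8 4-8 | T6 8-9 | T4 9-10 | T7 10-12 | T2 12-20 | T7 20-23 | T4 23-30 | T6 30-31 | T8 31-33 | T5 33-41 | T3 41-43 | T1 43-46 |
Completion: T1=46  T2=20  T3=43  T4=30  T5=41  T6=31  T7=23  T8=33
Turnaround (C−A): T1=37  T2=8  T3=37  T4=21  T5=29  T6=23  T7=13  T8=29
Waiting = turnaround − burst: T1=34, T2=0, T3=35, T4=13, T5=21, T6=21, T7=8, T8=23
Total waiting = 34 + 0 + 35 + 13 + 21 + 21 + 8 + 23 = 155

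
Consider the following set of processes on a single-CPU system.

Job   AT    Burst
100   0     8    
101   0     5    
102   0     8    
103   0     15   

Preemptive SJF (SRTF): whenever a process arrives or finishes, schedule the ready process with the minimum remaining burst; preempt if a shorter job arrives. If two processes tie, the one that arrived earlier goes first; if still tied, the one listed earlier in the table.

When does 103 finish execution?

36

Timeline: | 101 0-5 | 100 5-13 | 102 13-21 | 103 21-36 |
Completion: 100=13  101=5  102=21  103=36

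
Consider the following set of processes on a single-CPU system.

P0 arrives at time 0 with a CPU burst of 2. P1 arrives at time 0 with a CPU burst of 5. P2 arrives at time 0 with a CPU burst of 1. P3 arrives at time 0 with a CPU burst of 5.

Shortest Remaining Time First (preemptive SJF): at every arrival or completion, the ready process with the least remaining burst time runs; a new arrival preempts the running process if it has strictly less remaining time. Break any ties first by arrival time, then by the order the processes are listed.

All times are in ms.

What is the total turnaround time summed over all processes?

Gantt: | P2 0-1 | P0 1-3 | P1 3-8 | P3 8-13 |
Completion: P0=3  P1=8  P2=1  P3=13
Turnaround (C−A): P0=3  P1=8  P2=1  P3=13
Turnaround = completion − arrival: P0=3, P1=8, P2=1, P3=13
Total turnaround = 3 + 8 + 1 + 13 = 25

25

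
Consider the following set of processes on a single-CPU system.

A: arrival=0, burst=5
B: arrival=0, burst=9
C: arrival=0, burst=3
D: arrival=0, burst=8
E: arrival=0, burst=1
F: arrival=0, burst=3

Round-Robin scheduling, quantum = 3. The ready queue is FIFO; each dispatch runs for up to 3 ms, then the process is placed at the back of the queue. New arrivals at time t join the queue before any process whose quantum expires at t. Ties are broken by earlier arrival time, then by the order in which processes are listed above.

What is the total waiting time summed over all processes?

83

Timeline: | A 0-3 | B 3-6 | C 6-9 | D 9-12 | E 12-13 | F 13-16 | A 16-18 | B 18-21 | D 21-24 | B 24-27 | D 27-29 |
Completion: A=18  B=27  C=9  D=29  E=13  F=16
Waiting = turnaround − burst: A=13, B=18, C=6, D=21, E=12, F=13
Total waiting = 13 + 18 + 6 + 21 + 12 + 13 = 83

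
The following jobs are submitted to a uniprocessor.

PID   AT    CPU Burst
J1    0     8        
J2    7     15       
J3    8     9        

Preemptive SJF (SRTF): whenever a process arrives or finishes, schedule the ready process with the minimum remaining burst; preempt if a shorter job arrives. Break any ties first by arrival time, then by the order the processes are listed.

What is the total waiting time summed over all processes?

Gantt: | J1 0-8 | J3 8-17 | J2 17-32 |
Completion: J1=8  J2=32  J3=17
Turnaround (C−A): J1=8  J2=25  J3=9
Waiting = turnaround − burst: J1=0, J2=10, J3=0
Total waiting = 0 + 10 + 0 = 10

10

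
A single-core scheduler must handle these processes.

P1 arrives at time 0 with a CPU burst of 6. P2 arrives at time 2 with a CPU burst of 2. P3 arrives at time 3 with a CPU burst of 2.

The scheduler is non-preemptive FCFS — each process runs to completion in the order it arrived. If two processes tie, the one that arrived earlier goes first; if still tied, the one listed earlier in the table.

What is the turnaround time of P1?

Schedule: | P1 0-6 | P2 6-8 | P3 8-10 |
Completion: P1=6  P2=8  P3=10
Turnaround (C−A): P1=6  P2=6  P3=7
Turnaround(P1) = completion − arrival = 6 − 0 = 6

6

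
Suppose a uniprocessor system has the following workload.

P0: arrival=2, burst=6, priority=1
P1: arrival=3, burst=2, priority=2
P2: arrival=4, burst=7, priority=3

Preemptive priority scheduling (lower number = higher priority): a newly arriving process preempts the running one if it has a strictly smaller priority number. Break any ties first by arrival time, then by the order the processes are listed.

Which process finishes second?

P1

Timeline: | idle 0-2 | P0 2-8 | P1 8-10 | P2 10-17 |
Completion: P0=8  P1=10  P2=17
Finish order: P0 → P1 → P2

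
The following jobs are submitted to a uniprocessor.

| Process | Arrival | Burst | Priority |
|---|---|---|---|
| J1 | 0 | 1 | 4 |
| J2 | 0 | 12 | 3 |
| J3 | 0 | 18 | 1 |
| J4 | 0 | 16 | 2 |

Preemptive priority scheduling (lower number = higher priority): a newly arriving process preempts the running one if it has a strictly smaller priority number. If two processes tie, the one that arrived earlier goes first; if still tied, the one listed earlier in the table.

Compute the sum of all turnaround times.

Timeline: | J3 0-18 | J4 18-34 | J2 34-46 | J1 46-47 |
Completion: J1=47  J2=46  J3=18  J4=34
Turnaround (C−A): J1=47  J2=46  J3=18  J4=34
Turnaround = completion − arrival: J1=47, J2=46, J3=18, J4=34
Total turnaround = 47 + 46 + 18 + 34 = 145

145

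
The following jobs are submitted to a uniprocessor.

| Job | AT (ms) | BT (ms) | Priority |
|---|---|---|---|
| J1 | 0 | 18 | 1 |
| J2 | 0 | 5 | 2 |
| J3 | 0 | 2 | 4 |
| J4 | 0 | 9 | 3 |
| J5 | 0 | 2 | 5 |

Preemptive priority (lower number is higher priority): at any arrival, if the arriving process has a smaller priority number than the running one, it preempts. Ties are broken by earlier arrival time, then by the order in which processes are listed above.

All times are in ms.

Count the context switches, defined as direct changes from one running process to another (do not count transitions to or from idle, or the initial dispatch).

Timeline: | J1 0-18 | J2 18-23 | J4 23-32 | J3 32-34 | J5 34-36 |
Completion: J1=18  J2=23  J3=34  J4=32  J5=36
Turnaround (C−A): J1=18  J2=23  J3=34  J4=32  J5=36

4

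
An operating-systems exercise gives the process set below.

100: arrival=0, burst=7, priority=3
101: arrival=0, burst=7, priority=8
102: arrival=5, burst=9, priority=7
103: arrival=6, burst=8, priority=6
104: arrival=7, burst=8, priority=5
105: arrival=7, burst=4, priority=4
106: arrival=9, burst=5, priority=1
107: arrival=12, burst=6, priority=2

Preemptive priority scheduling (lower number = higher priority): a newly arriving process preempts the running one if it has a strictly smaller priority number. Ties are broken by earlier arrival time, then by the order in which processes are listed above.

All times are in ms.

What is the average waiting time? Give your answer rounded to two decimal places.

Gantt: | 100 0-7 | 105 7-9 | 106 9-14 | 107 14-20 | 105 20-22 | 104 22-30 | 103 30-38 | 102 38-47 | 101 47-54 |
Completion: 100=7  101=54  102=47  103=38  104=30  105=22  106=14  107=20
Waiting times: 100=0, 101=47, 102=33, 103=24, 104=15, 105=11, 106=0, 107=2
Average waiting = (0+47+33+24+15+11+0+2) / 8 = 132/8 = 16.50

16.50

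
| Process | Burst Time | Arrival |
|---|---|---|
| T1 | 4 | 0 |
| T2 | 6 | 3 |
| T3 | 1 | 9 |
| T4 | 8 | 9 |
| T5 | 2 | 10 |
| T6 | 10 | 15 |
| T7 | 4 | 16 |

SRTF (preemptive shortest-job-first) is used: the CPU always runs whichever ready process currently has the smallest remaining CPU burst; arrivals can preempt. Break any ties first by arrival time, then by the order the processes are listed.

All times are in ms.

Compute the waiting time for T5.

1

Gantt: | T1 0-4 | T2 4-10 | T3 10-11 | T5 11-13 | T4 13-16 | T7 16-20 | T4 20-25 | T6 25-35 |
Completion: T1=4  T2=10  T3=11  T4=25  T5=13  T6=35  T7=20
Turnaround (C−A): T1=4  T2=7  T3=2  T4=16  T5=3  T6=20  T7=4
Waiting(T5) = turnaround − burst = 3 − 2 = 1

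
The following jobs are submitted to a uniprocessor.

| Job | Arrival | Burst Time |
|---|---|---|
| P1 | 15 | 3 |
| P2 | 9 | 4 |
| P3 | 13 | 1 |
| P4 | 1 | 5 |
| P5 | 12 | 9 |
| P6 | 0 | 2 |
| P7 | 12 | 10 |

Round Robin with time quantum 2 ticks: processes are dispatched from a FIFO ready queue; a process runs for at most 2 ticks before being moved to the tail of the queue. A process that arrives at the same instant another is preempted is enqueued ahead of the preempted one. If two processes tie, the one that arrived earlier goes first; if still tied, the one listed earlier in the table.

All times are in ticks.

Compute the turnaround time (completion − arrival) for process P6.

Schedule: | P6 0-2 | P4 2-7 | idle 7-9 | P2 9-13 | P5 13-15 | P7 15-17 | P3 17-18 | P1 18-20 | P5 20-22 | P7 22-24 | P1 24-25 | P5 25-27 | P7 27-29 | P5 29-31 | P7 31-33 | P5 33-34 | P7 34-36 |
Completion: P1=25  P2=13  P3=18  P4=7  P5=34  P6=2  P7=36
Turnaround (C−A): P1=10  P2=4  P3=5  P4=6  P5=22  P6=2  P7=24
Turnaround(P6) = completion − arrival = 2 − 0 = 2

2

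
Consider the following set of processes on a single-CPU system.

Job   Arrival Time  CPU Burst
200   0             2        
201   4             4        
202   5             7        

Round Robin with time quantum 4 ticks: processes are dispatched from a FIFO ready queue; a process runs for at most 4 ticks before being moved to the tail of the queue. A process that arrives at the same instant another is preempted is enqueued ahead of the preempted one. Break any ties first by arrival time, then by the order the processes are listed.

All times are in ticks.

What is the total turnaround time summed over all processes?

16

Timeline: | 200 0-2 | idle 2-4 | 201 4-8 | 202 8-15 |
Completion: 200=2  201=8  202=15
Turnaround = completion − arrival: 200=2, 201=4, 202=10
Total turnaround = 2 + 4 + 10 = 16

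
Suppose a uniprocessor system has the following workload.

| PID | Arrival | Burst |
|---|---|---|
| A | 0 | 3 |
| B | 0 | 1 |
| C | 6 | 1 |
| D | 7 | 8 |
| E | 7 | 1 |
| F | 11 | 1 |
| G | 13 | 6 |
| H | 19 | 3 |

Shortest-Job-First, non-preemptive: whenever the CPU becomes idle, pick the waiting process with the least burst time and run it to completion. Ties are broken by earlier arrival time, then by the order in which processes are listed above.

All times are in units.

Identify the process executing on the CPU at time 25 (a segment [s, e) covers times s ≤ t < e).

H

Gantt: | B 0-1 | A 1-4 | idle 4-6 | C 6-7 | E 7-8 | D 8-16 | F 16-17 | G 17-23 | H 23-26 |
Completion: A=4  B=1  C=7  D=16  E=8  F=17  G=23  H=26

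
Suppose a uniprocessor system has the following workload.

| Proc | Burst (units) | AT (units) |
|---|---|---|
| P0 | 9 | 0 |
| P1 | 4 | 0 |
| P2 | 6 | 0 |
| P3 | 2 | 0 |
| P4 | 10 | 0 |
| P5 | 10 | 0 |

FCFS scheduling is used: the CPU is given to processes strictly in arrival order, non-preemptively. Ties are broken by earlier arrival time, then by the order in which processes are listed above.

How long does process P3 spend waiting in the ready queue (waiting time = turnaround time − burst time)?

19

Timeline: | P0 0-9 | P1 9-13 | P2 13-19 | P3 19-21 | P4 21-31 | P5 31-41 |
Completion: P0=9  P1=13  P2=19  P3=21  P4=31  P5=41
Waiting(P3) = turnaround − burst = 21 − 2 = 19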